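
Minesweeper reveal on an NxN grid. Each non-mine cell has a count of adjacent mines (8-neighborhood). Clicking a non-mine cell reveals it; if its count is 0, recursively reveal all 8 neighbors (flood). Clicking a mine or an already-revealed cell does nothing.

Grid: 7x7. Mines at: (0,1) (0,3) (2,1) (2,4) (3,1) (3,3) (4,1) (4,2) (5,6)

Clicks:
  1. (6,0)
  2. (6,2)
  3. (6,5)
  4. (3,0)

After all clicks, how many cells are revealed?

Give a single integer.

Answer: 16

Derivation:
Click 1 (6,0) count=0: revealed 15 new [(4,3) (4,4) (4,5) (5,0) (5,1) (5,2) (5,3) (5,4) (5,5) (6,0) (6,1) (6,2) (6,3) (6,4) (6,5)] -> total=15
Click 2 (6,2) count=0: revealed 0 new [(none)] -> total=15
Click 3 (6,5) count=1: revealed 0 new [(none)] -> total=15
Click 4 (3,0) count=3: revealed 1 new [(3,0)] -> total=16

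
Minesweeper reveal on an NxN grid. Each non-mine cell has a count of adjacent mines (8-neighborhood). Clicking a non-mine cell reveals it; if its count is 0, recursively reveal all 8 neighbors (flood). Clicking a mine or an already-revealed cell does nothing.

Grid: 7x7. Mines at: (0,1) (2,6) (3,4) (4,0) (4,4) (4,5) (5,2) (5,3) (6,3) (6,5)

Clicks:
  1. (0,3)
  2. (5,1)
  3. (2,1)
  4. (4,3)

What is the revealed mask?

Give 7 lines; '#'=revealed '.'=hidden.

Click 1 (0,3) count=0: revealed 25 new [(0,2) (0,3) (0,4) (0,5) (0,6) (1,0) (1,1) (1,2) (1,3) (1,4) (1,5) (1,6) (2,0) (2,1) (2,2) (2,3) (2,4) (2,5) (3,0) (3,1) (3,2) (3,3) (4,1) (4,2) (4,3)] -> total=25
Click 2 (5,1) count=2: revealed 1 new [(5,1)] -> total=26
Click 3 (2,1) count=0: revealed 0 new [(none)] -> total=26
Click 4 (4,3) count=4: revealed 0 new [(none)] -> total=26

Answer: ..#####
#######
######.
####...
.###...
.#.....
.......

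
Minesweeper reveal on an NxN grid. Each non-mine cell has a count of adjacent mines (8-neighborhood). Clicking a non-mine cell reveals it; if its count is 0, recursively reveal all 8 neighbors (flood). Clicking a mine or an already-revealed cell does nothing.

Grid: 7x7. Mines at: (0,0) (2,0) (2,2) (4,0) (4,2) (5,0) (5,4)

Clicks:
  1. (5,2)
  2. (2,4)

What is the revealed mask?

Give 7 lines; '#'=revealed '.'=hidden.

Click 1 (5,2) count=1: revealed 1 new [(5,2)] -> total=1
Click 2 (2,4) count=0: revealed 28 new [(0,1) (0,2) (0,3) (0,4) (0,5) (0,6) (1,1) (1,2) (1,3) (1,4) (1,5) (1,6) (2,3) (2,4) (2,5) (2,6) (3,3) (3,4) (3,5) (3,6) (4,3) (4,4) (4,5) (4,6) (5,5) (5,6) (6,5) (6,6)] -> total=29

Answer: .######
.######
...####
...####
...####
..#..##
.....##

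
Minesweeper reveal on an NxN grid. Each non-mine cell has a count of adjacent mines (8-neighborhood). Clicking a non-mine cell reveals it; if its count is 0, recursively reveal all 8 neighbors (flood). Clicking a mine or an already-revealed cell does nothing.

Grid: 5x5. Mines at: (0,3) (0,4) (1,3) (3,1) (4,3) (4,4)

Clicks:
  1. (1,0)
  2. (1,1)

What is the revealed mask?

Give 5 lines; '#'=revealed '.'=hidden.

Answer: ###..
###..
###..
.....
.....

Derivation:
Click 1 (1,0) count=0: revealed 9 new [(0,0) (0,1) (0,2) (1,0) (1,1) (1,2) (2,0) (2,1) (2,2)] -> total=9
Click 2 (1,1) count=0: revealed 0 new [(none)] -> total=9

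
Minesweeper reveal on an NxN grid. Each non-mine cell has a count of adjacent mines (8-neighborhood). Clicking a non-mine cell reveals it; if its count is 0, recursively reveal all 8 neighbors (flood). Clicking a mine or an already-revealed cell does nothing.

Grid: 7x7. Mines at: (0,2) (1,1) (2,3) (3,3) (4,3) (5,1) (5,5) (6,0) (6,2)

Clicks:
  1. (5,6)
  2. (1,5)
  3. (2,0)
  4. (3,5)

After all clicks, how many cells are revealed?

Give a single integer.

Answer: 19

Derivation:
Click 1 (5,6) count=1: revealed 1 new [(5,6)] -> total=1
Click 2 (1,5) count=0: revealed 17 new [(0,3) (0,4) (0,5) (0,6) (1,3) (1,4) (1,5) (1,6) (2,4) (2,5) (2,6) (3,4) (3,5) (3,6) (4,4) (4,5) (4,6)] -> total=18
Click 3 (2,0) count=1: revealed 1 new [(2,0)] -> total=19
Click 4 (3,5) count=0: revealed 0 new [(none)] -> total=19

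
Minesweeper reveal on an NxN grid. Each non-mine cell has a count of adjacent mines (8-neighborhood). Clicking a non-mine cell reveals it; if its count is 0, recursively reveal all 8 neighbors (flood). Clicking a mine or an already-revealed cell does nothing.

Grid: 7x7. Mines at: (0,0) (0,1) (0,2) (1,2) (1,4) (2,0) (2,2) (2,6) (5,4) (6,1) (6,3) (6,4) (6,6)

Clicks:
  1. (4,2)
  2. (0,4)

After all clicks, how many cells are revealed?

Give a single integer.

Answer: 13

Derivation:
Click 1 (4,2) count=0: revealed 12 new [(3,0) (3,1) (3,2) (3,3) (4,0) (4,1) (4,2) (4,3) (5,0) (5,1) (5,2) (5,3)] -> total=12
Click 2 (0,4) count=1: revealed 1 new [(0,4)] -> total=13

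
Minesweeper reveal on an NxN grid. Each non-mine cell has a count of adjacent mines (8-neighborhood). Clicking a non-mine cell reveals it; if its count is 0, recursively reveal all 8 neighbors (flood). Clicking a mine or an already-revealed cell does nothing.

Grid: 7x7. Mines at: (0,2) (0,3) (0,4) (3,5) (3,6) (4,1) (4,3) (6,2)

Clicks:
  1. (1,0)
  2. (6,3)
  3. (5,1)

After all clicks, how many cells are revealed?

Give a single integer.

Click 1 (1,0) count=0: revealed 17 new [(0,0) (0,1) (1,0) (1,1) (1,2) (1,3) (1,4) (2,0) (2,1) (2,2) (2,3) (2,4) (3,0) (3,1) (3,2) (3,3) (3,4)] -> total=17
Click 2 (6,3) count=1: revealed 1 new [(6,3)] -> total=18
Click 3 (5,1) count=2: revealed 1 new [(5,1)] -> total=19

Answer: 19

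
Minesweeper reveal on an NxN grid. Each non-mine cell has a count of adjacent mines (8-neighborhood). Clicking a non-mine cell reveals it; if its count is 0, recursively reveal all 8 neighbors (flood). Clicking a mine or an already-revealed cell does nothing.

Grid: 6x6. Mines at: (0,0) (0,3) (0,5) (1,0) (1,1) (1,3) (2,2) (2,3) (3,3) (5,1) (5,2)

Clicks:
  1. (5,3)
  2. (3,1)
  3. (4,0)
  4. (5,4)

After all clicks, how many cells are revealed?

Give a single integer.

Answer: 14

Derivation:
Click 1 (5,3) count=1: revealed 1 new [(5,3)] -> total=1
Click 2 (3,1) count=1: revealed 1 new [(3,1)] -> total=2
Click 3 (4,0) count=1: revealed 1 new [(4,0)] -> total=3
Click 4 (5,4) count=0: revealed 11 new [(1,4) (1,5) (2,4) (2,5) (3,4) (3,5) (4,3) (4,4) (4,5) (5,4) (5,5)] -> total=14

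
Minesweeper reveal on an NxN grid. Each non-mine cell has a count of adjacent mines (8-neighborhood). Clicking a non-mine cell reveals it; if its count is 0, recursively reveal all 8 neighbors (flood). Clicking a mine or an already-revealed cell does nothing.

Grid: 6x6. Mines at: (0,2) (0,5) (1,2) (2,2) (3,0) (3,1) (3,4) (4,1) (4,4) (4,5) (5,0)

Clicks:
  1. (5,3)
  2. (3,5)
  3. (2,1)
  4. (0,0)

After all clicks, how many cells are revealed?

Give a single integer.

Click 1 (5,3) count=1: revealed 1 new [(5,3)] -> total=1
Click 2 (3,5) count=3: revealed 1 new [(3,5)] -> total=2
Click 3 (2,1) count=4: revealed 1 new [(2,1)] -> total=3
Click 4 (0,0) count=0: revealed 5 new [(0,0) (0,1) (1,0) (1,1) (2,0)] -> total=8

Answer: 8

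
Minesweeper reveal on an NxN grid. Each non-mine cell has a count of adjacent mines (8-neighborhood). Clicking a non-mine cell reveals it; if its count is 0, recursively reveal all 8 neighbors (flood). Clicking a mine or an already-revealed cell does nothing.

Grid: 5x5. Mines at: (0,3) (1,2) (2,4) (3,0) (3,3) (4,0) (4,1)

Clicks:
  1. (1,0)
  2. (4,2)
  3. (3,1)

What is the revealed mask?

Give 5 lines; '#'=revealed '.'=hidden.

Answer: ##...
##...
##...
.#...
..#..

Derivation:
Click 1 (1,0) count=0: revealed 6 new [(0,0) (0,1) (1,0) (1,1) (2,0) (2,1)] -> total=6
Click 2 (4,2) count=2: revealed 1 new [(4,2)] -> total=7
Click 3 (3,1) count=3: revealed 1 new [(3,1)] -> total=8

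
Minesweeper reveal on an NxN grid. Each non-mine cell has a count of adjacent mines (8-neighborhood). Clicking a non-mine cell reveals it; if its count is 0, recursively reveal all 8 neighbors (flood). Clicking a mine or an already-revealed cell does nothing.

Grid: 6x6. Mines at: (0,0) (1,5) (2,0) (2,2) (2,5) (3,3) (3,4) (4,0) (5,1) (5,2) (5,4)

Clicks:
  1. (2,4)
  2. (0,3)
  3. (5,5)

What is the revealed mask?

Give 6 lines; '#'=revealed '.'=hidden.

Answer: .####.
.####.
....#.
......
......
.....#

Derivation:
Click 1 (2,4) count=4: revealed 1 new [(2,4)] -> total=1
Click 2 (0,3) count=0: revealed 8 new [(0,1) (0,2) (0,3) (0,4) (1,1) (1,2) (1,3) (1,4)] -> total=9
Click 3 (5,5) count=1: revealed 1 new [(5,5)] -> total=10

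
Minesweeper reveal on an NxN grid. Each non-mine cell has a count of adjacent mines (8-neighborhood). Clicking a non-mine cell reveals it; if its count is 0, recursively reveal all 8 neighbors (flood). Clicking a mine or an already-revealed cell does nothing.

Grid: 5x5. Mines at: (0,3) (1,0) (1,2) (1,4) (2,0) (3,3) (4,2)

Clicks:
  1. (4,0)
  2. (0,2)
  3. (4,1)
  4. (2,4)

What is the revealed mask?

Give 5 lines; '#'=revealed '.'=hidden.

Click 1 (4,0) count=0: revealed 4 new [(3,0) (3,1) (4,0) (4,1)] -> total=4
Click 2 (0,2) count=2: revealed 1 new [(0,2)] -> total=5
Click 3 (4,1) count=1: revealed 0 new [(none)] -> total=5
Click 4 (2,4) count=2: revealed 1 new [(2,4)] -> total=6

Answer: ..#..
.....
....#
##...
##...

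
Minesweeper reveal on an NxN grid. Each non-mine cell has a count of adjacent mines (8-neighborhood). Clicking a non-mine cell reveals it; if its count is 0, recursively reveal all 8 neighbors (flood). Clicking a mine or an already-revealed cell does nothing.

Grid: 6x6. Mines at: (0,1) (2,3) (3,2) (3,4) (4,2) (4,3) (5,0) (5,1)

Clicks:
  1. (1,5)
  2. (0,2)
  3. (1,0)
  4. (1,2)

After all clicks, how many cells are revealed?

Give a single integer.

Click 1 (1,5) count=0: revealed 10 new [(0,2) (0,3) (0,4) (0,5) (1,2) (1,3) (1,4) (1,5) (2,4) (2,5)] -> total=10
Click 2 (0,2) count=1: revealed 0 new [(none)] -> total=10
Click 3 (1,0) count=1: revealed 1 new [(1,0)] -> total=11
Click 4 (1,2) count=2: revealed 0 new [(none)] -> total=11

Answer: 11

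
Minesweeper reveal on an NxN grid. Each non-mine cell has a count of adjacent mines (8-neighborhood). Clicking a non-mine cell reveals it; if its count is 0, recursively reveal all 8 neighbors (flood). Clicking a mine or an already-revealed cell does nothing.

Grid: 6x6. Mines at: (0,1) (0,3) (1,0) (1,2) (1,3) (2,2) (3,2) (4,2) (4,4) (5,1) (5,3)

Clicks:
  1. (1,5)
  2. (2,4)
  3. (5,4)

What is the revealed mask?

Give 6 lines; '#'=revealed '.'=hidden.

Click 1 (1,5) count=0: revealed 8 new [(0,4) (0,5) (1,4) (1,5) (2,4) (2,5) (3,4) (3,5)] -> total=8
Click 2 (2,4) count=1: revealed 0 new [(none)] -> total=8
Click 3 (5,4) count=2: revealed 1 new [(5,4)] -> total=9

Answer: ....##
....##
....##
....##
......
....#.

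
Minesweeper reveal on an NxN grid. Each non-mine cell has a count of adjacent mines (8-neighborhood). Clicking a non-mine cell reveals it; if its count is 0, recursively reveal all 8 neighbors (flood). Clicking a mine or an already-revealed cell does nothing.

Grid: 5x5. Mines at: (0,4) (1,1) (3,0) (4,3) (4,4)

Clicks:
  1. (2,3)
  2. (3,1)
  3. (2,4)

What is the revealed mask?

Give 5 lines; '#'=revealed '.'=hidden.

Answer: .....
..###
..###
.####
.....

Derivation:
Click 1 (2,3) count=0: revealed 9 new [(1,2) (1,3) (1,4) (2,2) (2,3) (2,4) (3,2) (3,3) (3,4)] -> total=9
Click 2 (3,1) count=1: revealed 1 new [(3,1)] -> total=10
Click 3 (2,4) count=0: revealed 0 new [(none)] -> total=10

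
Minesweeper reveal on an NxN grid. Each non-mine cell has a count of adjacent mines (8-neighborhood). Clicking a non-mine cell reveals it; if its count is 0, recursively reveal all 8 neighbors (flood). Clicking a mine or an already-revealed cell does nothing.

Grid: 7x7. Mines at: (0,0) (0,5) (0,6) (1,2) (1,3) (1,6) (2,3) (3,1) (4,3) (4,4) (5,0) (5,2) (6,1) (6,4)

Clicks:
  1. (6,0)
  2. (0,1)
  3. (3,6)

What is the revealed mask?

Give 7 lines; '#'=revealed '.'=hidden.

Click 1 (6,0) count=2: revealed 1 new [(6,0)] -> total=1
Click 2 (0,1) count=2: revealed 1 new [(0,1)] -> total=2
Click 3 (3,6) count=0: revealed 10 new [(2,5) (2,6) (3,5) (3,6) (4,5) (4,6) (5,5) (5,6) (6,5) (6,6)] -> total=12

Answer: .#.....
.......
.....##
.....##
.....##
.....##
#....##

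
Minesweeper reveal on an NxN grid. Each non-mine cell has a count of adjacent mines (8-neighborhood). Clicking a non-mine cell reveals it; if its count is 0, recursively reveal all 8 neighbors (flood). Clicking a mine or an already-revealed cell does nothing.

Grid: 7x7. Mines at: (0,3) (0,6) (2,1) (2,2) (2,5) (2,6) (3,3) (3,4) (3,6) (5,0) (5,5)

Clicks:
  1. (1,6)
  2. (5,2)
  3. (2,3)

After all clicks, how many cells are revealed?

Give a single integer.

Click 1 (1,6) count=3: revealed 1 new [(1,6)] -> total=1
Click 2 (5,2) count=0: revealed 12 new [(4,1) (4,2) (4,3) (4,4) (5,1) (5,2) (5,3) (5,4) (6,1) (6,2) (6,3) (6,4)] -> total=13
Click 3 (2,3) count=3: revealed 1 new [(2,3)] -> total=14

Answer: 14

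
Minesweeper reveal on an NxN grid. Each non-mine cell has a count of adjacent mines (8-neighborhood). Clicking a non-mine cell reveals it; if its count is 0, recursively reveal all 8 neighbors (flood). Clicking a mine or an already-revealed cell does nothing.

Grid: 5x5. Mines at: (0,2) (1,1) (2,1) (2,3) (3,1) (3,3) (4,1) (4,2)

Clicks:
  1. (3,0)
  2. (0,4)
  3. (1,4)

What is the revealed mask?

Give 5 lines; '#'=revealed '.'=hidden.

Click 1 (3,0) count=3: revealed 1 new [(3,0)] -> total=1
Click 2 (0,4) count=0: revealed 4 new [(0,3) (0,4) (1,3) (1,4)] -> total=5
Click 3 (1,4) count=1: revealed 0 new [(none)] -> total=5

Answer: ...##
...##
.....
#....
.....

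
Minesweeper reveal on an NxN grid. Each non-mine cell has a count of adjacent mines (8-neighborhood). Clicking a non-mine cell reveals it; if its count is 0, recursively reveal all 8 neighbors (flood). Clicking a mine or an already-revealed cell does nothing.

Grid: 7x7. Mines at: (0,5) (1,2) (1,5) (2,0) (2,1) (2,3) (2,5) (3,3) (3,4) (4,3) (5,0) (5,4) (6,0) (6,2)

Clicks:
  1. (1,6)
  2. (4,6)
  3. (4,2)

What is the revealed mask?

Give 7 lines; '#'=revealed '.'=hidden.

Answer: .......
......#
.......
.....##
..#..##
.....##
.....##

Derivation:
Click 1 (1,6) count=3: revealed 1 new [(1,6)] -> total=1
Click 2 (4,6) count=0: revealed 8 new [(3,5) (3,6) (4,5) (4,6) (5,5) (5,6) (6,5) (6,6)] -> total=9
Click 3 (4,2) count=2: revealed 1 new [(4,2)] -> total=10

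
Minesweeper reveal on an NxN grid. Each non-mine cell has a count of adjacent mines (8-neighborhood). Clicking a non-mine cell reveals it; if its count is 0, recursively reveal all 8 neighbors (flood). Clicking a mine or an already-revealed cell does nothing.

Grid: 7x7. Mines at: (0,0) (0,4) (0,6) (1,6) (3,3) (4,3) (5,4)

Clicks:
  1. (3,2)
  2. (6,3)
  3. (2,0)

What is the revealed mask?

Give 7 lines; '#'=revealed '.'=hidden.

Click 1 (3,2) count=2: revealed 1 new [(3,2)] -> total=1
Click 2 (6,3) count=1: revealed 1 new [(6,3)] -> total=2
Click 3 (2,0) count=0: revealed 23 new [(0,1) (0,2) (0,3) (1,0) (1,1) (1,2) (1,3) (2,0) (2,1) (2,2) (2,3) (3,0) (3,1) (4,0) (4,1) (4,2) (5,0) (5,1) (5,2) (5,3) (6,0) (6,1) (6,2)] -> total=25

Answer: .###...
####...
####...
###....
###....
####...
####...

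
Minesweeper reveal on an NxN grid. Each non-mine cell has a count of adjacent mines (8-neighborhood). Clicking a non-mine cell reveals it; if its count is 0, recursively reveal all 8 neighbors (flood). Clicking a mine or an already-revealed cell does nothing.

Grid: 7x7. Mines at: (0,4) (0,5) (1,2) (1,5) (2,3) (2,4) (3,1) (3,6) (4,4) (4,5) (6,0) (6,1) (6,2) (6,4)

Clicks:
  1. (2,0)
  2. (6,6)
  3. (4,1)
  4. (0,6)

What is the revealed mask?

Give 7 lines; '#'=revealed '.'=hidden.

Click 1 (2,0) count=1: revealed 1 new [(2,0)] -> total=1
Click 2 (6,6) count=0: revealed 4 new [(5,5) (5,6) (6,5) (6,6)] -> total=5
Click 3 (4,1) count=1: revealed 1 new [(4,1)] -> total=6
Click 4 (0,6) count=2: revealed 1 new [(0,6)] -> total=7

Answer: ......#
.......
#......
.......
.#.....
.....##
.....##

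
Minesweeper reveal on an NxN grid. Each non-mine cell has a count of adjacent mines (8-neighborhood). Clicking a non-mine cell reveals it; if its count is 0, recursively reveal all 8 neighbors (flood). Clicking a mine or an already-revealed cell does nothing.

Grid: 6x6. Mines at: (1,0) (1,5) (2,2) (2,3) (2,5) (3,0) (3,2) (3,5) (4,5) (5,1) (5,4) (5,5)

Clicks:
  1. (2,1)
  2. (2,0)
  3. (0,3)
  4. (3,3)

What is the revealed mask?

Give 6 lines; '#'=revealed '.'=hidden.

Answer: .####.
.####.
##....
...#..
......
......

Derivation:
Click 1 (2,1) count=4: revealed 1 new [(2,1)] -> total=1
Click 2 (2,0) count=2: revealed 1 new [(2,0)] -> total=2
Click 3 (0,3) count=0: revealed 8 new [(0,1) (0,2) (0,3) (0,4) (1,1) (1,2) (1,3) (1,4)] -> total=10
Click 4 (3,3) count=3: revealed 1 new [(3,3)] -> total=11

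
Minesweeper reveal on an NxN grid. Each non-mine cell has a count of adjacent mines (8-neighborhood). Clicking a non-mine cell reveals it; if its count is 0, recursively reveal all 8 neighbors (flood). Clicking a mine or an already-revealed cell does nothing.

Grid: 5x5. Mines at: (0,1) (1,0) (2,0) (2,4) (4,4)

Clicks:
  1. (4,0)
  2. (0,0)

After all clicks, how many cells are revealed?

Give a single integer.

Click 1 (4,0) count=0: revealed 14 new [(1,1) (1,2) (1,3) (2,1) (2,2) (2,3) (3,0) (3,1) (3,2) (3,3) (4,0) (4,1) (4,2) (4,3)] -> total=14
Click 2 (0,0) count=2: revealed 1 new [(0,0)] -> total=15

Answer: 15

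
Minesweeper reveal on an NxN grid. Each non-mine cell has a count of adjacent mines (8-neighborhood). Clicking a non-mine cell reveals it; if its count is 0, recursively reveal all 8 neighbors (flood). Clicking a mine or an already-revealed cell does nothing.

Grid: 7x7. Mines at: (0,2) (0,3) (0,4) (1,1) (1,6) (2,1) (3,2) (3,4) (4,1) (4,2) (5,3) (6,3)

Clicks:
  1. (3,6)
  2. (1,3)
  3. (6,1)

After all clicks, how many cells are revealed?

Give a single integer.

Click 1 (3,6) count=0: revealed 13 new [(2,5) (2,6) (3,5) (3,6) (4,4) (4,5) (4,6) (5,4) (5,5) (5,6) (6,4) (6,5) (6,6)] -> total=13
Click 2 (1,3) count=3: revealed 1 new [(1,3)] -> total=14
Click 3 (6,1) count=0: revealed 6 new [(5,0) (5,1) (5,2) (6,0) (6,1) (6,2)] -> total=20

Answer: 20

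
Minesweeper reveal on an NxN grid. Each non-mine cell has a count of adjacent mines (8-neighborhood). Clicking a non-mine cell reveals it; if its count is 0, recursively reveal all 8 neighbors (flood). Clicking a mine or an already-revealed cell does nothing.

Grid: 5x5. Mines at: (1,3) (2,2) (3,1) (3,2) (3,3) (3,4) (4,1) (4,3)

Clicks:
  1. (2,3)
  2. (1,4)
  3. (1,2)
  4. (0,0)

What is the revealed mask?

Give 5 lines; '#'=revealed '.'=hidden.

Click 1 (2,3) count=5: revealed 1 new [(2,3)] -> total=1
Click 2 (1,4) count=1: revealed 1 new [(1,4)] -> total=2
Click 3 (1,2) count=2: revealed 1 new [(1,2)] -> total=3
Click 4 (0,0) count=0: revealed 7 new [(0,0) (0,1) (0,2) (1,0) (1,1) (2,0) (2,1)] -> total=10

Answer: ###..
###.#
##.#.
.....
.....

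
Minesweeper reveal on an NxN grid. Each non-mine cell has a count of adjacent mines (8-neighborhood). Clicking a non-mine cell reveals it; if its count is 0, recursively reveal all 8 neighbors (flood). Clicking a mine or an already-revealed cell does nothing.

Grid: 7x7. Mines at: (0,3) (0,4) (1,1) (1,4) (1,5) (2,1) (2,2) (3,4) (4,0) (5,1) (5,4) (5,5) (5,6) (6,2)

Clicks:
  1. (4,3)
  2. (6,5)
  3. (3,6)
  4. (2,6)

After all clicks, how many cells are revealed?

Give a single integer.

Answer: 8

Derivation:
Click 1 (4,3) count=2: revealed 1 new [(4,3)] -> total=1
Click 2 (6,5) count=3: revealed 1 new [(6,5)] -> total=2
Click 3 (3,6) count=0: revealed 6 new [(2,5) (2,6) (3,5) (3,6) (4,5) (4,6)] -> total=8
Click 4 (2,6) count=1: revealed 0 new [(none)] -> total=8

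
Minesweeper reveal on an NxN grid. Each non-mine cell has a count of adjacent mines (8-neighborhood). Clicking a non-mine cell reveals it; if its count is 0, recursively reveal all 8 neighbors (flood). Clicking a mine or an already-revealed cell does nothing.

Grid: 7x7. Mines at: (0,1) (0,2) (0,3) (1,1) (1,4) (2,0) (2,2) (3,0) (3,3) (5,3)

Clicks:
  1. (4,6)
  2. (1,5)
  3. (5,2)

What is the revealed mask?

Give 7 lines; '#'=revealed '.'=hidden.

Answer: .....##
.....##
....###
....###
....###
..#.###
....###

Derivation:
Click 1 (4,6) count=0: revealed 19 new [(0,5) (0,6) (1,5) (1,6) (2,4) (2,5) (2,6) (3,4) (3,5) (3,6) (4,4) (4,5) (4,6) (5,4) (5,5) (5,6) (6,4) (6,5) (6,6)] -> total=19
Click 2 (1,5) count=1: revealed 0 new [(none)] -> total=19
Click 3 (5,2) count=1: revealed 1 new [(5,2)] -> total=20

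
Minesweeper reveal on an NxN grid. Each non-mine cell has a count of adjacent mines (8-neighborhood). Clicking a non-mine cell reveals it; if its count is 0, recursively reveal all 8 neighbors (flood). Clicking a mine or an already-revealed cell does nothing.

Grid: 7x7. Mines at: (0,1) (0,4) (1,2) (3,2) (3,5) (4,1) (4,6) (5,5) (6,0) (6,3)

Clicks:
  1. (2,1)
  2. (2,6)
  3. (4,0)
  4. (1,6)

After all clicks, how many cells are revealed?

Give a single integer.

Click 1 (2,1) count=2: revealed 1 new [(2,1)] -> total=1
Click 2 (2,6) count=1: revealed 1 new [(2,6)] -> total=2
Click 3 (4,0) count=1: revealed 1 new [(4,0)] -> total=3
Click 4 (1,6) count=0: revealed 5 new [(0,5) (0,6) (1,5) (1,6) (2,5)] -> total=8

Answer: 8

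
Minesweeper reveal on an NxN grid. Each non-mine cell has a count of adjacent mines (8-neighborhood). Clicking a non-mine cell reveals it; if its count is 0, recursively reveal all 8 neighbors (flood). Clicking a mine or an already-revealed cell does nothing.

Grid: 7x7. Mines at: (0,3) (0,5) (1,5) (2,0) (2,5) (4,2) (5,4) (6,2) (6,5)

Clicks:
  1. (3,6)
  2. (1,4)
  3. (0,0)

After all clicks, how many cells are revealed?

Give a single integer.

Answer: 8

Derivation:
Click 1 (3,6) count=1: revealed 1 new [(3,6)] -> total=1
Click 2 (1,4) count=4: revealed 1 new [(1,4)] -> total=2
Click 3 (0,0) count=0: revealed 6 new [(0,0) (0,1) (0,2) (1,0) (1,1) (1,2)] -> total=8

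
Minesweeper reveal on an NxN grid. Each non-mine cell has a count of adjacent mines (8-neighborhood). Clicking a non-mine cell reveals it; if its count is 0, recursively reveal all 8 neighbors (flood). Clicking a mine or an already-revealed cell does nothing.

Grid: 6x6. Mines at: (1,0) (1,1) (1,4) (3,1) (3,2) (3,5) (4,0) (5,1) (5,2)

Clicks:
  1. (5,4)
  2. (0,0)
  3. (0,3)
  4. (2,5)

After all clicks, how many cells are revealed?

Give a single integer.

Answer: 9

Derivation:
Click 1 (5,4) count=0: revealed 6 new [(4,3) (4,4) (4,5) (5,3) (5,4) (5,5)] -> total=6
Click 2 (0,0) count=2: revealed 1 new [(0,0)] -> total=7
Click 3 (0,3) count=1: revealed 1 new [(0,3)] -> total=8
Click 4 (2,5) count=2: revealed 1 new [(2,5)] -> total=9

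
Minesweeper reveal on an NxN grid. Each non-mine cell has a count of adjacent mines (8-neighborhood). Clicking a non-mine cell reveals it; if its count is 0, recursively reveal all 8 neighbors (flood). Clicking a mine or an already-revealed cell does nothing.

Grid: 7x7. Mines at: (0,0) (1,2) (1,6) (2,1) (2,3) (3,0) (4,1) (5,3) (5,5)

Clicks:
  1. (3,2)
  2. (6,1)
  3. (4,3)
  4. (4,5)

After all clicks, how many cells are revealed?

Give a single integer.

Answer: 9

Derivation:
Click 1 (3,2) count=3: revealed 1 new [(3,2)] -> total=1
Click 2 (6,1) count=0: revealed 6 new [(5,0) (5,1) (5,2) (6,0) (6,1) (6,2)] -> total=7
Click 3 (4,3) count=1: revealed 1 new [(4,3)] -> total=8
Click 4 (4,5) count=1: revealed 1 new [(4,5)] -> total=9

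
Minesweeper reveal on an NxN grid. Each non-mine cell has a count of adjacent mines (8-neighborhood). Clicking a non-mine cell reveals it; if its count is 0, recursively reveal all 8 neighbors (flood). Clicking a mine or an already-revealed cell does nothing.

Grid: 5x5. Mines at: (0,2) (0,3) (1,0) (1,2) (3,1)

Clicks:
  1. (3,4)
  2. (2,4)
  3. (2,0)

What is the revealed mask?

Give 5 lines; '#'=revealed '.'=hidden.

Answer: .....
...##
#.###
..###
..###

Derivation:
Click 1 (3,4) count=0: revealed 11 new [(1,3) (1,4) (2,2) (2,3) (2,4) (3,2) (3,3) (3,4) (4,2) (4,3) (4,4)] -> total=11
Click 2 (2,4) count=0: revealed 0 new [(none)] -> total=11
Click 3 (2,0) count=2: revealed 1 new [(2,0)] -> total=12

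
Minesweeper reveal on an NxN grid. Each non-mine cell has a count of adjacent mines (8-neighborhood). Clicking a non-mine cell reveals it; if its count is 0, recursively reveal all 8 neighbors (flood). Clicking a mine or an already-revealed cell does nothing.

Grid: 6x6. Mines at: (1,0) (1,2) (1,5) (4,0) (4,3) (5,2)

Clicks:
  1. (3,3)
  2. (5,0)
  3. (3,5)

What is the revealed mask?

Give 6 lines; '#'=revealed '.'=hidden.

Click 1 (3,3) count=1: revealed 1 new [(3,3)] -> total=1
Click 2 (5,0) count=1: revealed 1 new [(5,0)] -> total=2
Click 3 (3,5) count=0: revealed 8 new [(2,4) (2,5) (3,4) (3,5) (4,4) (4,5) (5,4) (5,5)] -> total=10

Answer: ......
......
....##
...###
....##
#...##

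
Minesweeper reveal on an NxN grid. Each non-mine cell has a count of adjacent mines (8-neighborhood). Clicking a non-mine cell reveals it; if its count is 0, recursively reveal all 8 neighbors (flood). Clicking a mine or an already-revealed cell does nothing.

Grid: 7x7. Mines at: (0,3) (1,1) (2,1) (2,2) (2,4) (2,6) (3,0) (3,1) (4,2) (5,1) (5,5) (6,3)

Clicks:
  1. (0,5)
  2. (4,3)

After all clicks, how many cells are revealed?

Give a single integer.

Answer: 7

Derivation:
Click 1 (0,5) count=0: revealed 6 new [(0,4) (0,5) (0,6) (1,4) (1,5) (1,6)] -> total=6
Click 2 (4,3) count=1: revealed 1 new [(4,3)] -> total=7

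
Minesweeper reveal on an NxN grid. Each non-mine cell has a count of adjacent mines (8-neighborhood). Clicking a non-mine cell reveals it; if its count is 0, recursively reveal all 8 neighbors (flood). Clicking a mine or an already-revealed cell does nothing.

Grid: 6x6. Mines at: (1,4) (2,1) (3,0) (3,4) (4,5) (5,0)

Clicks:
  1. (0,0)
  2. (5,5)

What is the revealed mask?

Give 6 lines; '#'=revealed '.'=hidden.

Click 1 (0,0) count=0: revealed 8 new [(0,0) (0,1) (0,2) (0,3) (1,0) (1,1) (1,2) (1,3)] -> total=8
Click 2 (5,5) count=1: revealed 1 new [(5,5)] -> total=9

Answer: ####..
####..
......
......
......
.....#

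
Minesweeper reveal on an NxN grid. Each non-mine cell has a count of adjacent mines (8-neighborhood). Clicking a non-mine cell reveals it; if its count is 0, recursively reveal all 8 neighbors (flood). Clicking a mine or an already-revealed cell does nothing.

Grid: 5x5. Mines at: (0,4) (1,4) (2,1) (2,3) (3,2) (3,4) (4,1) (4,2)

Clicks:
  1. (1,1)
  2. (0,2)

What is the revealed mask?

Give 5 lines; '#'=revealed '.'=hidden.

Answer: ####.
####.
.....
.....
.....

Derivation:
Click 1 (1,1) count=1: revealed 1 new [(1,1)] -> total=1
Click 2 (0,2) count=0: revealed 7 new [(0,0) (0,1) (0,2) (0,3) (1,0) (1,2) (1,3)] -> total=8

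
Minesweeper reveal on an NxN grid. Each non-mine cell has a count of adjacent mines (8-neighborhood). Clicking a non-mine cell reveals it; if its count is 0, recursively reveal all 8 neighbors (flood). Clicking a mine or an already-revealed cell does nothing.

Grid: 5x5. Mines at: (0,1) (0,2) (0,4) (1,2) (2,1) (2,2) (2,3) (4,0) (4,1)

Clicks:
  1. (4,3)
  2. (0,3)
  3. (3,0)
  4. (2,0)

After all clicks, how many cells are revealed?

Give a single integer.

Click 1 (4,3) count=0: revealed 6 new [(3,2) (3,3) (3,4) (4,2) (4,3) (4,4)] -> total=6
Click 2 (0,3) count=3: revealed 1 new [(0,3)] -> total=7
Click 3 (3,0) count=3: revealed 1 new [(3,0)] -> total=8
Click 4 (2,0) count=1: revealed 1 new [(2,0)] -> total=9

Answer: 9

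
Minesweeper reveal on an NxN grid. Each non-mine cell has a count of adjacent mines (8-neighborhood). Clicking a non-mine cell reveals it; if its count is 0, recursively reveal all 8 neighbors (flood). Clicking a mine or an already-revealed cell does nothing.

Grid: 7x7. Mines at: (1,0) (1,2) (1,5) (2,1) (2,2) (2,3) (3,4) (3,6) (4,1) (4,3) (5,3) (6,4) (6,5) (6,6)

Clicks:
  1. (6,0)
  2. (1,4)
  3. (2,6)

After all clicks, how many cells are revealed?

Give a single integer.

Click 1 (6,0) count=0: revealed 6 new [(5,0) (5,1) (5,2) (6,0) (6,1) (6,2)] -> total=6
Click 2 (1,4) count=2: revealed 1 new [(1,4)] -> total=7
Click 3 (2,6) count=2: revealed 1 new [(2,6)] -> total=8

Answer: 8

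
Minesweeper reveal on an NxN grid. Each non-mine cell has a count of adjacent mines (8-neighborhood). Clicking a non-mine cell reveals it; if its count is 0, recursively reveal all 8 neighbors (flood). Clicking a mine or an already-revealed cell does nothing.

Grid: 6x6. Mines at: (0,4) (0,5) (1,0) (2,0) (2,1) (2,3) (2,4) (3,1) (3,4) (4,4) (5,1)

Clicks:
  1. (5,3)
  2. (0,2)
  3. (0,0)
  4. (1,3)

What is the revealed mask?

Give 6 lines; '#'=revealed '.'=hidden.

Click 1 (5,3) count=1: revealed 1 new [(5,3)] -> total=1
Click 2 (0,2) count=0: revealed 6 new [(0,1) (0,2) (0,3) (1,1) (1,2) (1,3)] -> total=7
Click 3 (0,0) count=1: revealed 1 new [(0,0)] -> total=8
Click 4 (1,3) count=3: revealed 0 new [(none)] -> total=8

Answer: ####..
.###..
......
......
......
...#..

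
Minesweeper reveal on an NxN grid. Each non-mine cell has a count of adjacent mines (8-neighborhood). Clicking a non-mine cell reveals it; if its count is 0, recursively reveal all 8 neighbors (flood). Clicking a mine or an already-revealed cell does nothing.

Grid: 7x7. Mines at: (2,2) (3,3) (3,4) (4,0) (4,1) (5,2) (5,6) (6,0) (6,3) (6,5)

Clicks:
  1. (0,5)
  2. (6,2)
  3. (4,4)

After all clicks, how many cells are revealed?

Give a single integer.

Click 1 (0,5) count=0: revealed 26 new [(0,0) (0,1) (0,2) (0,3) (0,4) (0,5) (0,6) (1,0) (1,1) (1,2) (1,3) (1,4) (1,5) (1,6) (2,0) (2,1) (2,3) (2,4) (2,5) (2,6) (3,0) (3,1) (3,5) (3,6) (4,5) (4,6)] -> total=26
Click 2 (6,2) count=2: revealed 1 new [(6,2)] -> total=27
Click 3 (4,4) count=2: revealed 1 new [(4,4)] -> total=28

Answer: 28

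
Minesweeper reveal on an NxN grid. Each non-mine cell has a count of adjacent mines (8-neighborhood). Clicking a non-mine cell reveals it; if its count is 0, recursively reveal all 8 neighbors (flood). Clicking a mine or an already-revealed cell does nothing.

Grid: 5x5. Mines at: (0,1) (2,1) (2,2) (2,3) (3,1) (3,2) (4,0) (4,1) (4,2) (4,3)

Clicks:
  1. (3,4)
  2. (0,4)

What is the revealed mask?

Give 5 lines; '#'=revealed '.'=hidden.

Click 1 (3,4) count=2: revealed 1 new [(3,4)] -> total=1
Click 2 (0,4) count=0: revealed 6 new [(0,2) (0,3) (0,4) (1,2) (1,3) (1,4)] -> total=7

Answer: ..###
..###
.....
....#
.....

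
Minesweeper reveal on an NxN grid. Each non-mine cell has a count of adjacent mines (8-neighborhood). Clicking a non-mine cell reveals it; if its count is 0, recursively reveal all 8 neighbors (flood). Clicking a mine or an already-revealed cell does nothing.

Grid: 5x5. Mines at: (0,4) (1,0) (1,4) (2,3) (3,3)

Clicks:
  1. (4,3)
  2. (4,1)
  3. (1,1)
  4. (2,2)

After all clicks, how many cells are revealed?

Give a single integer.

Answer: 11

Derivation:
Click 1 (4,3) count=1: revealed 1 new [(4,3)] -> total=1
Click 2 (4,1) count=0: revealed 9 new [(2,0) (2,1) (2,2) (3,0) (3,1) (3,2) (4,0) (4,1) (4,2)] -> total=10
Click 3 (1,1) count=1: revealed 1 new [(1,1)] -> total=11
Click 4 (2,2) count=2: revealed 0 new [(none)] -> total=11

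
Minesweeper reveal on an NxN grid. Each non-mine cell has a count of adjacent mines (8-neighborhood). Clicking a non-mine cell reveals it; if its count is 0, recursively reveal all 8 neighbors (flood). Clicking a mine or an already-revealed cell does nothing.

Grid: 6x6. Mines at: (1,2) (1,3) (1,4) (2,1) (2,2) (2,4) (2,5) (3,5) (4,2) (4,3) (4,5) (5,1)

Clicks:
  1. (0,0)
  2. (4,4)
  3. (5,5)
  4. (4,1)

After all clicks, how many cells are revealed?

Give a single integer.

Answer: 7

Derivation:
Click 1 (0,0) count=0: revealed 4 new [(0,0) (0,1) (1,0) (1,1)] -> total=4
Click 2 (4,4) count=3: revealed 1 new [(4,4)] -> total=5
Click 3 (5,5) count=1: revealed 1 new [(5,5)] -> total=6
Click 4 (4,1) count=2: revealed 1 new [(4,1)] -> total=7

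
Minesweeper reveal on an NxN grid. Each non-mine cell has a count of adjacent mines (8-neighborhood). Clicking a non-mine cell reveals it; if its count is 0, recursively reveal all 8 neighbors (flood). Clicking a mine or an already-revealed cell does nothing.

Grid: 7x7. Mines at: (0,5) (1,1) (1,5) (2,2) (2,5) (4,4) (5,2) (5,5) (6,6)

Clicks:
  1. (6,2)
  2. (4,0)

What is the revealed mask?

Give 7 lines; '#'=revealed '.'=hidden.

Answer: .......
.......
##.....
##.....
##.....
##.....
###....

Derivation:
Click 1 (6,2) count=1: revealed 1 new [(6,2)] -> total=1
Click 2 (4,0) count=0: revealed 10 new [(2,0) (2,1) (3,0) (3,1) (4,0) (4,1) (5,0) (5,1) (6,0) (6,1)] -> total=11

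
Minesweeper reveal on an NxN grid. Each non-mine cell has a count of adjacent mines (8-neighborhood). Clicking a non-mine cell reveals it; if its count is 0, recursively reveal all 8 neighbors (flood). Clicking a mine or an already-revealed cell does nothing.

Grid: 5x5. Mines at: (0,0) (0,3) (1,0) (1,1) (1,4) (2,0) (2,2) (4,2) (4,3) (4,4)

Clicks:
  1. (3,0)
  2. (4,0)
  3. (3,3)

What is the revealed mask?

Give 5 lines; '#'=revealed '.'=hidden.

Answer: .....
.....
.....
##.#.
##...

Derivation:
Click 1 (3,0) count=1: revealed 1 new [(3,0)] -> total=1
Click 2 (4,0) count=0: revealed 3 new [(3,1) (4,0) (4,1)] -> total=4
Click 3 (3,3) count=4: revealed 1 new [(3,3)] -> total=5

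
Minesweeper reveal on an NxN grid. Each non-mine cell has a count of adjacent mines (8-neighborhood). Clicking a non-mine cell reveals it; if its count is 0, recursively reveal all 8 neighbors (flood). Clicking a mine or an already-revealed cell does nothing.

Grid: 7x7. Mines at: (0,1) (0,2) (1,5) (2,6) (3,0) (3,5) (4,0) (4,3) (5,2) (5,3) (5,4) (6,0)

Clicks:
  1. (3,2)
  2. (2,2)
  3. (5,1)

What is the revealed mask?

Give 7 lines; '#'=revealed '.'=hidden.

Answer: .......
.####..
.####..
.####..
.......
.#.....
.......

Derivation:
Click 1 (3,2) count=1: revealed 1 new [(3,2)] -> total=1
Click 2 (2,2) count=0: revealed 11 new [(1,1) (1,2) (1,3) (1,4) (2,1) (2,2) (2,3) (2,4) (3,1) (3,3) (3,4)] -> total=12
Click 3 (5,1) count=3: revealed 1 new [(5,1)] -> total=13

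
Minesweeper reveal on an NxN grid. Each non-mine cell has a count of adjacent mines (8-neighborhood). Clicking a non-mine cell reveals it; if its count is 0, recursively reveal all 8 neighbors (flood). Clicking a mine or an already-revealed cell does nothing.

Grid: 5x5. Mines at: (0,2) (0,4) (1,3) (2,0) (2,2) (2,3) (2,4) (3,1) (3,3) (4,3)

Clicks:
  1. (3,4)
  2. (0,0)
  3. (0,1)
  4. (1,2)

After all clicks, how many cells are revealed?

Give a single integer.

Answer: 6

Derivation:
Click 1 (3,4) count=4: revealed 1 new [(3,4)] -> total=1
Click 2 (0,0) count=0: revealed 4 new [(0,0) (0,1) (1,0) (1,1)] -> total=5
Click 3 (0,1) count=1: revealed 0 new [(none)] -> total=5
Click 4 (1,2) count=4: revealed 1 new [(1,2)] -> total=6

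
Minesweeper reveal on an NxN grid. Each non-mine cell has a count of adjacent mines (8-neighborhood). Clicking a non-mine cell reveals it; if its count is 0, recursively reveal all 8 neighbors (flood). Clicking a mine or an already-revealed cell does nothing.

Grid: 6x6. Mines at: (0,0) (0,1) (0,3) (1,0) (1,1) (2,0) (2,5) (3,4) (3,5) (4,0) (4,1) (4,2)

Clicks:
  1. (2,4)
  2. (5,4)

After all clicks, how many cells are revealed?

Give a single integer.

Click 1 (2,4) count=3: revealed 1 new [(2,4)] -> total=1
Click 2 (5,4) count=0: revealed 6 new [(4,3) (4,4) (4,5) (5,3) (5,4) (5,5)] -> total=7

Answer: 7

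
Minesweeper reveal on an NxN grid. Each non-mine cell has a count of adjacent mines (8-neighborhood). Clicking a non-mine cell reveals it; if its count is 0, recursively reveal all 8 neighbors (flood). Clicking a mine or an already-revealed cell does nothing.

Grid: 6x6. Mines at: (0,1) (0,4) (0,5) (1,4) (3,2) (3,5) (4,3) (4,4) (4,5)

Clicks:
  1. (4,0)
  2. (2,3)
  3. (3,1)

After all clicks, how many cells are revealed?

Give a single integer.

Answer: 13

Derivation:
Click 1 (4,0) count=0: revealed 12 new [(1,0) (1,1) (2,0) (2,1) (3,0) (3,1) (4,0) (4,1) (4,2) (5,0) (5,1) (5,2)] -> total=12
Click 2 (2,3) count=2: revealed 1 new [(2,3)] -> total=13
Click 3 (3,1) count=1: revealed 0 new [(none)] -> total=13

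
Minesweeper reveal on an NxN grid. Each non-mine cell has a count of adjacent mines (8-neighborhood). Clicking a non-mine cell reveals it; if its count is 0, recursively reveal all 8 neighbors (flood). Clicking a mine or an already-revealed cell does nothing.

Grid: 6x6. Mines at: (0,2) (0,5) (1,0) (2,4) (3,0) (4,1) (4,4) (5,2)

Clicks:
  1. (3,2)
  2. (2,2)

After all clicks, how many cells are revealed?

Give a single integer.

Answer: 9

Derivation:
Click 1 (3,2) count=1: revealed 1 new [(3,2)] -> total=1
Click 2 (2,2) count=0: revealed 8 new [(1,1) (1,2) (1,3) (2,1) (2,2) (2,3) (3,1) (3,3)] -> total=9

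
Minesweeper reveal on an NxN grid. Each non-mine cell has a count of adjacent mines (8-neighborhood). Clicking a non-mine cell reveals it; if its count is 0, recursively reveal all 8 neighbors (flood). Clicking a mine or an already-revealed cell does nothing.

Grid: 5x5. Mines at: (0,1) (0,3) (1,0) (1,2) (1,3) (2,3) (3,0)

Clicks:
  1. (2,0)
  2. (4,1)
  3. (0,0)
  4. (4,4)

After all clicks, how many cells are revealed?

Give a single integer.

Answer: 10

Derivation:
Click 1 (2,0) count=2: revealed 1 new [(2,0)] -> total=1
Click 2 (4,1) count=1: revealed 1 new [(4,1)] -> total=2
Click 3 (0,0) count=2: revealed 1 new [(0,0)] -> total=3
Click 4 (4,4) count=0: revealed 7 new [(3,1) (3,2) (3,3) (3,4) (4,2) (4,3) (4,4)] -> total=10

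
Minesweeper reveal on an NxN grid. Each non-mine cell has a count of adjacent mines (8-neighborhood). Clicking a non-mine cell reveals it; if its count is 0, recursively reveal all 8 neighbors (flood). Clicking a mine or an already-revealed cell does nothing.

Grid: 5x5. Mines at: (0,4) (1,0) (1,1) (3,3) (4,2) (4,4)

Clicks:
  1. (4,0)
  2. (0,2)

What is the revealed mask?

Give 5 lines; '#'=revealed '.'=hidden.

Answer: ..#..
.....
##...
##...
##...

Derivation:
Click 1 (4,0) count=0: revealed 6 new [(2,0) (2,1) (3,0) (3,1) (4,0) (4,1)] -> total=6
Click 2 (0,2) count=1: revealed 1 new [(0,2)] -> total=7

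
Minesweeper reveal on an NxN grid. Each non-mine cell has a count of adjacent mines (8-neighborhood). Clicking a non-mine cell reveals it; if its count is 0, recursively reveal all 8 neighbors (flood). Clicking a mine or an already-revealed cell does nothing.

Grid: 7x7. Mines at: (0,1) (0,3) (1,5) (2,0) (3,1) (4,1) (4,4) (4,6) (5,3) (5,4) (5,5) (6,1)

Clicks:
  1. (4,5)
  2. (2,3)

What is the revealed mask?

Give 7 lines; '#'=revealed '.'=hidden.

Click 1 (4,5) count=4: revealed 1 new [(4,5)] -> total=1
Click 2 (2,3) count=0: revealed 9 new [(1,2) (1,3) (1,4) (2,2) (2,3) (2,4) (3,2) (3,3) (3,4)] -> total=10

Answer: .......
..###..
..###..
..###..
.....#.
.......
.......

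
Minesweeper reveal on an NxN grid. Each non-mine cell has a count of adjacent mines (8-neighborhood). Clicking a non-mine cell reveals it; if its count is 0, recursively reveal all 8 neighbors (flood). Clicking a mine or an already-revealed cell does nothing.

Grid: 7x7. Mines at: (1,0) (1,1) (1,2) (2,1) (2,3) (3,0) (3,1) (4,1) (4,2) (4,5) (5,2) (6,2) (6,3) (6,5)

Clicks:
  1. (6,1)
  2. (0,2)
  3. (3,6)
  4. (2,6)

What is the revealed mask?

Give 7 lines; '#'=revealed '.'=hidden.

Answer: ..#####
...####
....###
....###
.......
.......
.#.....

Derivation:
Click 1 (6,1) count=2: revealed 1 new [(6,1)] -> total=1
Click 2 (0,2) count=2: revealed 1 new [(0,2)] -> total=2
Click 3 (3,6) count=1: revealed 1 new [(3,6)] -> total=3
Click 4 (2,6) count=0: revealed 13 new [(0,3) (0,4) (0,5) (0,6) (1,3) (1,4) (1,5) (1,6) (2,4) (2,5) (2,6) (3,4) (3,5)] -> total=16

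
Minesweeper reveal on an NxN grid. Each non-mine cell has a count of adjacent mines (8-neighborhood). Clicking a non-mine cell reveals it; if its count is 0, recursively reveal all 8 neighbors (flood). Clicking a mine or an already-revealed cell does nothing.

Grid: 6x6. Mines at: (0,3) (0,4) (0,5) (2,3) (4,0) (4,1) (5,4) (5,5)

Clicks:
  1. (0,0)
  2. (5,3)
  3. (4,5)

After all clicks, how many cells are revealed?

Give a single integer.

Answer: 14

Derivation:
Click 1 (0,0) count=0: revealed 12 new [(0,0) (0,1) (0,2) (1,0) (1,1) (1,2) (2,0) (2,1) (2,2) (3,0) (3,1) (3,2)] -> total=12
Click 2 (5,3) count=1: revealed 1 new [(5,3)] -> total=13
Click 3 (4,5) count=2: revealed 1 new [(4,5)] -> total=14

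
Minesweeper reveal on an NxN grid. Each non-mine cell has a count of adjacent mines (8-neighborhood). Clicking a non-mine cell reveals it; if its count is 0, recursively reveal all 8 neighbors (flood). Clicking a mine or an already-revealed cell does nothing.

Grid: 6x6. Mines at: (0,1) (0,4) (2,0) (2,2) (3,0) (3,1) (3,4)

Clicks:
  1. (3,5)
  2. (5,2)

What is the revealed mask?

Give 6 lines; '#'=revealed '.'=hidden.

Click 1 (3,5) count=1: revealed 1 new [(3,5)] -> total=1
Click 2 (5,2) count=0: revealed 12 new [(4,0) (4,1) (4,2) (4,3) (4,4) (4,5) (5,0) (5,1) (5,2) (5,3) (5,4) (5,5)] -> total=13

Answer: ......
......
......
.....#
######
######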